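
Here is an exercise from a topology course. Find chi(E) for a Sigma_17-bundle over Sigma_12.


For a fiber bundle F -> E -> B (with CW structure): chi(E) = chi(B) * chi(F).
chi(Sigma_12) = -22, chi(Sigma_17) = -32.
chi(E) = (-22) * (-32) = 704

704


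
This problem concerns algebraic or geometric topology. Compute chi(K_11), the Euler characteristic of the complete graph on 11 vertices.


K_11: V = 11, E = C(11,2) = 55.
chi = V - E = 11 - 55 = -44

-44


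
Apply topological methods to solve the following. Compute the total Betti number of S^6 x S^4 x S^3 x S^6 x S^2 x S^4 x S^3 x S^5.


Total Betti number is multiplicative under products.
Each S^d (d>=1) has total Betti number 2.
There are 8 sphere factors.
Total = 2^8 = 256

256


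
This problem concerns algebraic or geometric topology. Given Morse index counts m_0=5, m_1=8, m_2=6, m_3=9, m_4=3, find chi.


Morse theory: chi(M) = sum_k (-1)^k m_k where m_k = #(index-k critical points).
= (5) + (-8) + (6) + (-9) + (3) = -3

-3


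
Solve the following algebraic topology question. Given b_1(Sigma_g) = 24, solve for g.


For a closed orientable surface: b_1 = 2g.
24 = 2g
g = 24 / 2 = 12

12


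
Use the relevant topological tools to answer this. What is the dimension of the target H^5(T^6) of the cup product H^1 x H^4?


Cup product: H^p x H^q -> H^{p+q}; here p+q = 1+4 = 5.
rank H^k(T^n) = C(n,k).
C(6,5) = 6

6


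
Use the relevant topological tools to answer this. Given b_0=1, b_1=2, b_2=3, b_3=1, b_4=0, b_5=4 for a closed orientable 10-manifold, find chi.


By Poincare duality b_k = b_{10-k}, so full Betti numbers: b_0=1, b_1=2, b_2=3, b_3=1, b_4=0, b_5=4, b_6=0, b_7=1, b_8=3, b_9=2, b_10=1.
chi = sum (-1)^k b_k = -2

-2


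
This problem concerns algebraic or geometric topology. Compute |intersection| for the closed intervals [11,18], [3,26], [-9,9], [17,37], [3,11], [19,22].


Intersection = [max(a_i), min(b_i)] = [19, 9].
Since 19 > 9, the intersection is empty.
Length = 0

0


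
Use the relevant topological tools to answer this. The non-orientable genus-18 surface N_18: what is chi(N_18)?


For a non-orientable closed surface with k crosscaps: chi = 2 - k.
Here k = 18.
chi = 2 - 18 = -16

-16


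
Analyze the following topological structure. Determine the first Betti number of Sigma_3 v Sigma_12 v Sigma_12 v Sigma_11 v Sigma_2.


For a wedge X v Y: reduced H_k(X v Y) = H_k(X) + H_k(Y).
Each Sigma_g contributes b_1 = 2g.
b_1 = 6 + 24 + 24 + 22 + 4 = 80

80


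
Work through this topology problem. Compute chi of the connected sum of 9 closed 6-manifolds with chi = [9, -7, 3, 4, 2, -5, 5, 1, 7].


For n-manifolds: chi(A#B) = chi(A) + chi(B) - chi(S^6).
chi(S^6) = 1 + (-1)^6 = 2.
chi(#) = (sum chi_i) - (9-1)*chi(S^6) = 19 - 8*2 = 3

3


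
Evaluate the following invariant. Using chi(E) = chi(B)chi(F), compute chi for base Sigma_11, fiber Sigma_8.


For a fiber bundle F -> E -> B (with CW structure): chi(E) = chi(B) * chi(F).
chi(Sigma_11) = -20, chi(Sigma_8) = -14.
chi(E) = (-20) * (-14) = 280

280


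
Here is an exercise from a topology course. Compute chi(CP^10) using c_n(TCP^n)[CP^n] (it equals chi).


For any closed oriented manifold, <e(TM),[M]> = chi(M).
chi(CP^10) = 10+1 = 11

11


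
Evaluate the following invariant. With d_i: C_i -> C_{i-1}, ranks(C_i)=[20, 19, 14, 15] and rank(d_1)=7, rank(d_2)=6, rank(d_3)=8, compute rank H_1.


rank H_k = rank(ker d_k) - rank(im d_{k+1}).
rank(ker d_1) = rank(C_1) - rank(d_1) = 19 - 7 = 12.
rank(im d_{1+1}) = 6.
rank H_1 = 12 - 6 = 6

6


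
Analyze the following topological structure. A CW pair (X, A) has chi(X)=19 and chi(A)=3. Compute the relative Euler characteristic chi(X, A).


Relative Euler characteristic: chi(X, A) = chi(X) - chi(A).
= 19 - (3) = 16

16


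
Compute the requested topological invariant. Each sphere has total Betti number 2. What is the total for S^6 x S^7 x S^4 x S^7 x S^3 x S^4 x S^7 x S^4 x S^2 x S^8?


Total Betti number is multiplicative under products.
Each S^d (d>=1) has total Betti number 2.
There are 10 sphere factors.
Total = 2^10 = 1024

1024


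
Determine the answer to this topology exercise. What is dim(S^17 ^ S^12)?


S^m ^ S^n = S^{m+n}.
k = 17 + 12 = 29

29


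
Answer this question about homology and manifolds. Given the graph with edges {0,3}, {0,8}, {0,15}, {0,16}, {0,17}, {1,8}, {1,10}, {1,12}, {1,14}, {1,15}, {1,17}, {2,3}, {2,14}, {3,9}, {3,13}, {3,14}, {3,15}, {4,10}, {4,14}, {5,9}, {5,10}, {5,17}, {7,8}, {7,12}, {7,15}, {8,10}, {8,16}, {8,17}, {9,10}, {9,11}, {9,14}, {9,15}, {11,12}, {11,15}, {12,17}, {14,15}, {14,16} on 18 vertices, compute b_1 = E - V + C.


b_1 = E - V + (number of components).
E = 37, V = 18, components = 2.
b_1 = 37 - 18 + 2 = 21

21


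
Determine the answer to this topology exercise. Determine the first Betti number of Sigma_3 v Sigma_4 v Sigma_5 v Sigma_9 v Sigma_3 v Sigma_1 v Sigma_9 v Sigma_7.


For a wedge X v Y: reduced H_k(X v Y) = H_k(X) + H_k(Y).
Each Sigma_g contributes b_1 = 2g.
b_1 = 6 + 8 + 10 + 18 + 6 + 2 + 18 + 14 = 82

82


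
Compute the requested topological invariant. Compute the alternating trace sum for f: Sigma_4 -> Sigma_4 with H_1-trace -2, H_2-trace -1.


L(f) = tr(f_0*) - tr(f_1*) + tr(f_2*).
= 1 - (-2) + (-1)
= 2

2


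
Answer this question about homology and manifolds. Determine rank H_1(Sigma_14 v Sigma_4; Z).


For a wedge: H_1(A v B) = H_1(A) + H_1(B).
b_1(Sigma_14) = 28, b_1(Sigma_4) = 8.
b_1 = 28 + 8 = 36

36


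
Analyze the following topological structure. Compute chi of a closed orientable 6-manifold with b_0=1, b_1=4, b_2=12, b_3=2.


By Poincare duality b_k = b_{6-k}, so full Betti numbers: b_0=1, b_1=4, b_2=12, b_3=2, b_4=12, b_5=4, b_6=1.
chi = sum (-1)^k b_k = 16

16


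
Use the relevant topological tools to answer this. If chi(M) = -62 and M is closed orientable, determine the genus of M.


chi = 2 - 2g for closed orientable surfaces.
-62 = 2 - 2g
2g = 2 - (-62) = 64
g = 32

32


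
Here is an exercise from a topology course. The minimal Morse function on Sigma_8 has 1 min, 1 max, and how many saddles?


A perfect Morse function has m_k = b_k.
For Sigma_8: b_0=1, b_1=2g=16, b_2=1.
Saddles m_1 = 2g = 16

16


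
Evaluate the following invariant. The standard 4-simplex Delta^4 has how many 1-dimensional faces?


Delta^4 has 4+1 vertices. A 1-face is a choice of 1+1 vertices.
f_1 = C(4+1, 1+1) = C(5,2) = 10

10


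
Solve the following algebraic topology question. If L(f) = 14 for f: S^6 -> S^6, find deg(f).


L(f) = 1 + (-1)^6 deg(f) on S^6.
14 = 1 + (-1)^6 * deg(f)
(-1)^6 * deg(f) = 13
deg(f) = 13

13


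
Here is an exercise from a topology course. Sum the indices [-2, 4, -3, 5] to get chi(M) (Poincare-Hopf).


Poincare-Hopf: chi(M) = sum of indices of zeros.
chi = (-2) + (4) + (-3) + (5) = 4

4


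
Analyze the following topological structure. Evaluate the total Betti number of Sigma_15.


For Sigma_15: b_0 = 1, b_1 = 2g = 30, b_2 = 1.
Total = 1 + 30 + 1 = 32

32


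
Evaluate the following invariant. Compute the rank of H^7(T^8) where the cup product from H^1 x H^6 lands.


Cup product: H^p x H^q -> H^{p+q}; here p+q = 1+6 = 7.
rank H^k(T^n) = C(n,k).
C(8,7) = 8

8


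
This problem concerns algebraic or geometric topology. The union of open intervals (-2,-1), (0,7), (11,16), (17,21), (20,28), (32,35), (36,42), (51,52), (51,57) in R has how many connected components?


Sort and merge overlapping open intervals.
Merged: (-2,-1), (0,7), (11,16), (17,28), (32,35), (36,42), (51,57).
Number of components = 7

7


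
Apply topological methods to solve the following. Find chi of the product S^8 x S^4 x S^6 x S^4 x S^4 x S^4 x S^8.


chi is multiplicative: chi(X x Y) = chi(X) chi(Y).
Each even-dim sphere has chi = 2. There are 7 factors.
chi = 2^7 = 128

128


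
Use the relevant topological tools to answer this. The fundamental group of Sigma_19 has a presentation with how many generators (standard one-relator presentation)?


Standard presentation: pi_1(Sigma_g) = <a_1,b_1,...,a_g,b_g | [a_1,b_1]...[a_g,b_g] = 1>.
Number of generators = 2g = 2*19 = 38

38


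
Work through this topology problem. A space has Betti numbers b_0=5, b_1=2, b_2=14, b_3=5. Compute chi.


chi = sum_k (-1)^k b_k.
= (5) + (-2) + (14) + (-5)
= 12

12


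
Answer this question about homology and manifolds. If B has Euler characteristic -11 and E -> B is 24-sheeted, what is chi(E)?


For a finite covering: chi(E) = (number of sheets) * chi(B).
chi(E) = 24 * (-11) = -264

-264


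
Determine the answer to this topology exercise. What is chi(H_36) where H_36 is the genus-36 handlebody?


A genus-g handlebody deformation retracts to a wedge of g circles.
chi(vee_g S^1) = 1 - g.
chi(H_36) = 1 - 36 = -35

-35


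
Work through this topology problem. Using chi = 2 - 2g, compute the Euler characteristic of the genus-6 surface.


For a closed orientable surface of genus g: chi = 2 - 2g.
Here g = 6.
chi = 2 - 2*6 = 2 - 12 = -10

-10


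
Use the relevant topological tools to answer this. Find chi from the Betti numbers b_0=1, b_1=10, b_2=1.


chi = sum_k (-1)^k b_k.
= (1) + (-10) + (1)
= -8

-8


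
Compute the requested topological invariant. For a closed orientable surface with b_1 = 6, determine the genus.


For a closed orientable surface: b_1 = 2g.
6 = 2g
g = 6 / 2 = 3

3


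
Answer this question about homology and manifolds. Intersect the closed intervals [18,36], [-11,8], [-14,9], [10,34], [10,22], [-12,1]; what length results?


Intersection = [max(a_i), min(b_i)] = [18, 1].
Since 18 > 1, the intersection is empty.
Length = 0

0


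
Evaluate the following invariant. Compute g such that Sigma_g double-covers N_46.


chi(N_46) = 2 - 46 = -44.
Double cover: chi(Sigma_g) = 2 * chi(N_46) = 2*(-44) = -88.
2 - 2g = -88, so g = (2 - (-88))/2 = 90/2 = 45

45


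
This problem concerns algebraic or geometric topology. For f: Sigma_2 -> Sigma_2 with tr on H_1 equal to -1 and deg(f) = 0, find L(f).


L(f) = tr(f_0*) - tr(f_1*) + tr(f_2*).
= 1 - (-1) + (0)
= 2

2


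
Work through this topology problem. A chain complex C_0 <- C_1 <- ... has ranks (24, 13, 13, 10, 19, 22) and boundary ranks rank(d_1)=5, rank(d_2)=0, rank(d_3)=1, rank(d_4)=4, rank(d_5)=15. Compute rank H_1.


rank H_k = rank(ker d_k) - rank(im d_{k+1}).
rank(ker d_1) = rank(C_1) - rank(d_1) = 13 - 5 = 8.
rank(im d_{1+1}) = 0.
rank H_1 = 8 - 0 = 8

8


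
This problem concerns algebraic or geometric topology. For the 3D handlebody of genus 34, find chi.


A genus-g handlebody deformation retracts to a wedge of g circles.
chi(vee_g S^1) = 1 - g.
chi(H_34) = 1 - 34 = -33

-33


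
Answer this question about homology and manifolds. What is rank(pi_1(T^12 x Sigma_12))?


pi_1(A x B) = pi_1(A) x pi_1(B); rank of abelianization = b_1.
b_1(T^12) = 12, b_1(Sigma_12) = 2*12 = 24.
b_1(product) = 12 + 24 = 36

36


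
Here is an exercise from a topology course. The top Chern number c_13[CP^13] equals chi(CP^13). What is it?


For any closed oriented manifold, <e(TM),[M]> = chi(M).
chi(CP^13) = 13+1 = 14

14


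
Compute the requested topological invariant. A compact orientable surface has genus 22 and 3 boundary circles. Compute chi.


For a compact orientable surface with genus g and b boundary components: chi = 2 - 2g - b.
chi = 2 - 2*22 - 3 = 2 - 44 - 3 = -45

-45


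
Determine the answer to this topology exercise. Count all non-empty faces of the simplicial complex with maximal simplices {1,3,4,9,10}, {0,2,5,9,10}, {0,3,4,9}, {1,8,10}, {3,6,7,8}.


Each maximal simplex on m vertices has 2^m - 1 nonempty faces.
Take the union (dedupe shared faces).
Total distinct faces = 82

82


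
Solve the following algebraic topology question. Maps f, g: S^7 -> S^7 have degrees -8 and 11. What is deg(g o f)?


Degree is multiplicative under composition: deg(g o f) = deg(g) * deg(f).
= 11 * -8 = -88

-88


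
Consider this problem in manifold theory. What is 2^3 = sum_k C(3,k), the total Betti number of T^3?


b_k(T^3) = C(3,k), so the sum over k is sum_k C(3,k) = 2^3.
Total = 2^3 = 8

8


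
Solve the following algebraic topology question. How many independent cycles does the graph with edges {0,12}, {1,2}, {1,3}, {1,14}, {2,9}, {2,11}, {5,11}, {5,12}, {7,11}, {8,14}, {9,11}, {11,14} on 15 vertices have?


b_1 = E - V + (number of components).
E = 12, V = 15, components = 5.
b_1 = 12 - 15 + 5 = 2

2


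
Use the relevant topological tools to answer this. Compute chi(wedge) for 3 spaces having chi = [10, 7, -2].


chi(A v B) = chi(A) + chi(B) - 1 (one point identified).
For 3 spaces: chi = (sum chi_i) - (3 - 1).
sum = 15; chi = 15 - 2 = 13

13


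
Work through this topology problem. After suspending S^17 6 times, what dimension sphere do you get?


Each suspension raises dimension by 1: Sigma S^n = S^{n+1}.
Sigma^6 S^17 = S^{17+6} = S^23

23


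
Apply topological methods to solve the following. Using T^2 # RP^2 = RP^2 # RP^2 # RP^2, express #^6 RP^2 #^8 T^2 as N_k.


Since a >= 1, the sum is non-orientable; each T^2 can be replaced by RP^2 # RP^2 (since T^2#RP^2 = 3RP^2).
Total crosscaps k = 6 + 2*8 = 22.
Check via chi: chi = 6*1 + 8*0 - (6+8-1)*2 = -20 = 2 - k = -20. Consistent.

22


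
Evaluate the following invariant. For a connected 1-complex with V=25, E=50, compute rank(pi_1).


For a connected graph: rank(pi_1) = b_1 = E - V + 1 = 1 - chi.
chi = V - E = 25 - 50 = -25.
rank = 1 - (-25) = 50 - 25 + 1 = 26

26


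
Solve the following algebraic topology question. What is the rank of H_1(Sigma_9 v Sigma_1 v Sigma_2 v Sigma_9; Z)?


For a wedge X v Y: reduced H_k(X v Y) = H_k(X) + H_k(Y).
Each Sigma_g contributes b_1 = 2g.
b_1 = 18 + 2 + 4 + 18 = 42

42


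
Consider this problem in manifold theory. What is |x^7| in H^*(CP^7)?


|x| = 2 in H^*(CP^n).
|x^7| = 7 * |x| = 7 * 2 = 14

14


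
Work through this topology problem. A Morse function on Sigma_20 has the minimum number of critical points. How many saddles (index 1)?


A perfect Morse function has m_k = b_k.
For Sigma_20: b_0=1, b_1=2g=40, b_2=1.
Saddles m_1 = 2g = 40

40


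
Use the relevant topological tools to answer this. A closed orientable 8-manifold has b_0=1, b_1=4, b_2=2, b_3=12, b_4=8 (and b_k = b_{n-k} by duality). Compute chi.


By Poincare duality b_k = b_{8-k}, so full Betti numbers: b_0=1, b_1=4, b_2=2, b_3=12, b_4=8, b_5=12, b_6=2, b_7=4, b_8=1.
chi = sum (-1)^k b_k = -18

-18


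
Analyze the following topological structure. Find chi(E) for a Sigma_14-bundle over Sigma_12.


For a fiber bundle F -> E -> B (with CW structure): chi(E) = chi(B) * chi(F).
chi(Sigma_12) = -22, chi(Sigma_14) = -26.
chi(E) = (-22) * (-26) = 572

572


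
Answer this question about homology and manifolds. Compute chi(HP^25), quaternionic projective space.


HP^25 has one cell in each dimension 0, 4, ..., 4*25 (25+1 cells, all even-dim).
chi = 25 + 1 = 26

26


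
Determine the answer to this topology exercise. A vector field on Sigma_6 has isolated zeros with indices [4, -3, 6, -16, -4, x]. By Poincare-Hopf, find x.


Poincare-Hopf: sum of indices = chi(M).
chi(Sigma_6) = 2 - 2*6 = -10.
Sum of known indices = -13.
x = chi - (sum known) = -10 - (-13) = 3

3


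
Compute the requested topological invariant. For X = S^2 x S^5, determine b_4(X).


Each S^d has Poincare polynomial 1 + t^d.
The product S^2 x S^5 has Poincare polynomial prod(1+t^d_i).
Expanding: b_0=1, b_2=1, b_5=1, b_7=1.
b_4 = 0

0


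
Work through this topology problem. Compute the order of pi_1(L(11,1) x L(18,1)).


pi_1(X x Y) = pi_1(X) x pi_1(Y).
pi_1(L(11,1)) = Z/11, pi_1(L(18,1)) = Z/18.
|Z/11 x Z/18| = 11 * 18 = 198

198


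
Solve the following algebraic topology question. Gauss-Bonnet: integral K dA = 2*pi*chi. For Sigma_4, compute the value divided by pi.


Gauss-Bonnet: integral K dA = 2*pi*chi(M).
chi(Sigma_4) = 2 - 2*4 = -6.
(integral K dA)/pi = 2*chi = 2*(-6) = -12

-12


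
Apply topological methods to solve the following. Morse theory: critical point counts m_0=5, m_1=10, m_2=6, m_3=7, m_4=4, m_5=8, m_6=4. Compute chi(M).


Morse theory: chi(M) = sum_k (-1)^k m_k where m_k = #(index-k critical points).
= (5) + (-10) + (6) + (-7) + (4) + (-8) + (4) = -6

-6


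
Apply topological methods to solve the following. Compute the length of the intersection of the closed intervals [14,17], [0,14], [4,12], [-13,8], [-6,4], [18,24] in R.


Intersection = [max(a_i), min(b_i)] = [18, 4].
Since 18 > 4, the intersection is empty.
Length = 0

0


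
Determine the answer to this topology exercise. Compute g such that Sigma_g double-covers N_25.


chi(N_25) = 2 - 25 = -23.
Double cover: chi(Sigma_g) = 2 * chi(N_25) = 2*(-23) = -46.
2 - 2g = -46, so g = (2 - (-46))/2 = 48/2 = 24

24


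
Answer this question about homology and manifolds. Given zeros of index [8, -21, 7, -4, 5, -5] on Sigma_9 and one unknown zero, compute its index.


Poincare-Hopf: sum of indices = chi(M).
chi(Sigma_9) = 2 - 2*9 = -16.
Sum of known indices = -10.
x = chi - (sum known) = -16 - (-10) = -6

-6


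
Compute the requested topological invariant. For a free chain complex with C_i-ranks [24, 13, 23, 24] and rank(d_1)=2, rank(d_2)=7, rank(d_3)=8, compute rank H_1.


rank H_k = rank(ker d_k) - rank(im d_{k+1}).
rank(ker d_1) = rank(C_1) - rank(d_1) = 13 - 2 = 11.
rank(im d_{1+1}) = 7.
rank H_1 = 11 - 7 = 4

4


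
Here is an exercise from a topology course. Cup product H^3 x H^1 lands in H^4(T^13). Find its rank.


Cup product: H^p x H^q -> H^{p+q}; here p+q = 3+1 = 4.
rank H^k(T^n) = C(n,k).
C(13,4) = 715

715


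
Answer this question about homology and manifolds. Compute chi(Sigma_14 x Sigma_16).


chi(Sigma_14) = 2 - 2*14 = -26
chi(Sigma_16) = 2 - 2*16 = -30
chi(product) = (-26) * (-30) = 780

780


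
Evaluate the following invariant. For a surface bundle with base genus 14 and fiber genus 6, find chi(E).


For a fiber bundle F -> E -> B (with CW structure): chi(E) = chi(B) * chi(F).
chi(Sigma_14) = -26, chi(Sigma_6) = -10.
chi(E) = (-26) * (-10) = 260

260


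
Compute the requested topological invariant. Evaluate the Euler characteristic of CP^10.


CP^10 has one cell in each even dimension 0, 2, ..., 2*10 (10+1 cells total).
All cells are even-dimensional, so chi = number of cells.
chi = 10 + 1 = 11

11


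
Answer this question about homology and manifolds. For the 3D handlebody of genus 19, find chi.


A genus-g handlebody deformation retracts to a wedge of g circles.
chi(vee_g S^1) = 1 - g.
chi(H_19) = 1 - 19 = -18

-18


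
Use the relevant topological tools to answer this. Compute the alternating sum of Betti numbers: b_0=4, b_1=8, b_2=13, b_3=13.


chi = sum_k (-1)^k b_k.
= (4) + (-8) + (13) + (-13)
= -4

-4


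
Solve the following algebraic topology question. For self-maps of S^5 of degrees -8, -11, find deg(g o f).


Degree is multiplicative under composition: deg(g o f) = deg(g) * deg(f).
= -11 * -8 = 88

88


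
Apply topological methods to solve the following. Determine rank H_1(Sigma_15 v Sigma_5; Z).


For a wedge: H_1(A v B) = H_1(A) + H_1(B).
b_1(Sigma_15) = 30, b_1(Sigma_5) = 10.
b_1 = 30 + 10 = 40

40


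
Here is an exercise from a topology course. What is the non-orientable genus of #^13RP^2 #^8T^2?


Since a >= 1, the sum is non-orientable; each T^2 can be replaced by RP^2 # RP^2 (since T^2#RP^2 = 3RP^2).
Total crosscaps k = 13 + 2*8 = 29.
Check via chi: chi = 13*1 + 8*0 - (13+8-1)*2 = -27 = 2 - k = -27. Consistent.

29


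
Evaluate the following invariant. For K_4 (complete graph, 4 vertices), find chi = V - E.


K_4: V = 4, E = C(4,2) = 6.
chi = V - E = 4 - 6 = -2

-2


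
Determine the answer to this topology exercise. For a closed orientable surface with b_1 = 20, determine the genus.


For a closed orientable surface: b_1 = 2g.
20 = 2g
g = 20 / 2 = 10

10


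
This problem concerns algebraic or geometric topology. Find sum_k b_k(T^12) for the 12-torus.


b_k(T^12) = C(12,k), so the sum over k is sum_k C(12,k) = 2^12.
Total = 2^12 = 4096

4096


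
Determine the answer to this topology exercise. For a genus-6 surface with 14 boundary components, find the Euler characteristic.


For a compact orientable surface with genus g and b boundary components: chi = 2 - 2g - b.
chi = 2 - 2*6 - 14 = 2 - 12 - 14 = -24

-24


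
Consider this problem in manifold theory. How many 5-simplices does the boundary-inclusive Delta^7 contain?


Delta^7 has 7+1 vertices. A 5-face is a choice of 5+1 vertices.
f_5 = C(7+1, 5+1) = C(8,6) = 28

28


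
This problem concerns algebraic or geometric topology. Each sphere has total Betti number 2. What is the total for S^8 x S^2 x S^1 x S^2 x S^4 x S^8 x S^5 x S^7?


Total Betti number is multiplicative under products.
Each S^d (d>=1) has total Betti number 2.
There are 8 sphere factors.
Total = 2^8 = 256

256


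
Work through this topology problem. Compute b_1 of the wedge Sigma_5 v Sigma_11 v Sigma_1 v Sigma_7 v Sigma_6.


For a wedge X v Y: reduced H_k(X v Y) = H_k(X) + H_k(Y).
Each Sigma_g contributes b_1 = 2g.
b_1 = 10 + 22 + 2 + 14 + 12 = 60

60


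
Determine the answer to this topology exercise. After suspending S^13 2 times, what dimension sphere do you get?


Each suspension raises dimension by 1: Sigma S^n = S^{n+1}.
Sigma^2 S^13 = S^{13+2} = S^15

15


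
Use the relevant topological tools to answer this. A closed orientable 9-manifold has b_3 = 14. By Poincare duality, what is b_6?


Poincare duality for closed orientable n-manifolds: b_k = b_{n-k}.
Here n = 9, so b_6 = b_3 = 14

14


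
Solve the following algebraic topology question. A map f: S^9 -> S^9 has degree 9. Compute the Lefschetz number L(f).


On S^9: L(f) = tr(f_0*) + (-1)^9 tr(f_9*) = 1 + (-1)^9 * deg(f).
L(f) = 1 + (-1)^9 * 9 = 1 + -9 = -8

-8


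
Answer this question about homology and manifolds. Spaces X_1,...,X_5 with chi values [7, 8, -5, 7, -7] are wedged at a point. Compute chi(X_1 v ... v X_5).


chi(A v B) = chi(A) + chi(B) - 1 (one point identified).
For 5 spaces: chi = (sum chi_i) - (5 - 1).
sum = 10; chi = 10 - 4 = 6

6


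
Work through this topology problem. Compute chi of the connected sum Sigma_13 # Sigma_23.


chi(Sigma_13) = 2 - 2*13 = -24
chi(Sigma_23) = 2 - 2*23 = -44
For surfaces: chi(A#B) = chi(A) + chi(B) - 2.
chi = -24 + -44 - 2 = -70

-70


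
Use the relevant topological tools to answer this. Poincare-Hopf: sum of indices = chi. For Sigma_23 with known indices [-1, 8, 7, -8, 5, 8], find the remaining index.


Poincare-Hopf: sum of indices = chi(M).
chi(Sigma_23) = 2 - 2*23 = -44.
Sum of known indices = 19.
x = chi - (sum known) = -44 - (19) = -63

-63


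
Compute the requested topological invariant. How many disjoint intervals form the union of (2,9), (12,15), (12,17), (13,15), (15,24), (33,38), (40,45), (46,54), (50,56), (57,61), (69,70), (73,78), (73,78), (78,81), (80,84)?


Sort and merge overlapping open intervals.
Merged: (2,9), (12,24), (33,38), (40,45), (46,56), (57,61), (69,70), (73,78), (78,84).
Number of components = 9

9


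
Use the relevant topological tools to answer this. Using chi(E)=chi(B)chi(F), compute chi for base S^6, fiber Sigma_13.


chi(S^6) = 2 (n even), chi(Sigma_13) = 2 - 2*13 = -24.
chi(E) = 2 * (-24) = -48

-48


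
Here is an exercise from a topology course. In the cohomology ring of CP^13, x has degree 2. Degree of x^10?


|x| = 2 in H^*(CP^n).
|x^10| = 10 * |x| = 10 * 2 = 20

20


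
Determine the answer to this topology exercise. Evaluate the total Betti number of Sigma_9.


For Sigma_9: b_0 = 1, b_1 = 2g = 18, b_2 = 1.
Total = 1 + 18 + 1 = 20

20


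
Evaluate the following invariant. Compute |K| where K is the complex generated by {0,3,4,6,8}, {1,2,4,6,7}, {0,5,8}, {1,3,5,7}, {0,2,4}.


Each maximal simplex on m vertices has 2^m - 1 nonempty faces.
Take the union (dedupe shared faces).
Total distinct faces = 75

75


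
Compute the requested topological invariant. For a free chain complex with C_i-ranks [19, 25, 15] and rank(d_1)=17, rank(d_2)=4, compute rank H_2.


rank H_k = rank(ker d_k) - rank(im d_{k+1}).
rank(ker d_2) = rank(C_2) - rank(d_2) = 15 - 4 = 11.
rank(im d_{2+1}) = 0.
rank H_2 = 11 - 0 = 11

11


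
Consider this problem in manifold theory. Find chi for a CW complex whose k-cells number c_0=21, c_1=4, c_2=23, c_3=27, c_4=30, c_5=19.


chi = sum_k (-1)^k c_k.
= (-1)^0*21 + (-1)^1*4 + (-1)^2*23 + (-1)^3*27 + (-1)^4*30 + (-1)^5*19
= (21) + (-4) + (23) + (-27) + (30) + (-19)
= 24

24


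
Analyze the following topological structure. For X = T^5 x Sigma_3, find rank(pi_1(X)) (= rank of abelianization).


pi_1(A x B) = pi_1(A) x pi_1(B); rank of abelianization = b_1.
b_1(T^5) = 5, b_1(Sigma_3) = 2*3 = 6.
b_1(product) = 5 + 6 = 11

11


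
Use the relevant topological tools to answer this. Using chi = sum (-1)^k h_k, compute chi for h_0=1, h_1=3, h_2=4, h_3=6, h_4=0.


Handles of index k contribute (-1)^k to chi (same as CW cells).
chi = (1) + (-3) + (4) + (-6) + (0) = -4

-4


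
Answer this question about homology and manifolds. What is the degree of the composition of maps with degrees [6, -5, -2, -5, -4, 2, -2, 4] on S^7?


Degree is multiplicative: deg(composition) = product of degrees.
= (6) * (-5) * (-2) * (-5) * (-4) * (2) * (-2) * (4) = -19200

-19200


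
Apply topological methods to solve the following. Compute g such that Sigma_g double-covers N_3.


chi(N_3) = 2 - 3 = -1.
Double cover: chi(Sigma_g) = 2 * chi(N_3) = 2*(-1) = -2.
2 - 2g = -2, so g = (2 - (-2))/2 = 4/2 = 2

2


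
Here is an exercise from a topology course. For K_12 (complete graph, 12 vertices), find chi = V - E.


K_12: V = 12, E = C(12,2) = 66.
chi = V - E = 12 - 66 = -54

-54


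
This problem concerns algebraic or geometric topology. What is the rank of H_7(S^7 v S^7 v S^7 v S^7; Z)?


For a wedge of spheres, H_k (k>0) is free on one generator per sphere of dimension k.
Spheres of dimension 7: count = 4.
b_7 = 4

4


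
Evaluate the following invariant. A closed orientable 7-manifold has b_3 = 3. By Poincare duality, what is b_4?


Poincare duality for closed orientable n-manifolds: b_k = b_{n-k}.
Here n = 7, so b_4 = b_3 = 3

3


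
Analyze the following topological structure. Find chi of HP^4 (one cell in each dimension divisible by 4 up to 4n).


HP^4 has one cell in each dimension 0, 4, ..., 4*4 (4+1 cells, all even-dim).
chi = 4 + 1 = 5

5


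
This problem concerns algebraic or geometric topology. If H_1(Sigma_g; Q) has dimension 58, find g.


For a closed orientable surface: b_1 = 2g.
58 = 2g
g = 58 / 2 = 29

29


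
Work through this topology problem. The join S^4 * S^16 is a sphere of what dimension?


Join of spheres: S^m * S^n = S^{m+n+1}.
dim = 4 + 16 + 1 = 21

21


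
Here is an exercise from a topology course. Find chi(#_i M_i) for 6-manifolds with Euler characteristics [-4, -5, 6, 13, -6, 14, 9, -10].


For n-manifolds: chi(A#B) = chi(A) + chi(B) - chi(S^6).
chi(S^6) = 1 + (-1)^6 = 2.
chi(#) = (sum chi_i) - (8-1)*chi(S^6) = 17 - 7*2 = 3

3


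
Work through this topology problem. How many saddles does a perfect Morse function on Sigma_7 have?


A perfect Morse function has m_k = b_k.
For Sigma_7: b_0=1, b_1=2g=14, b_2=1.
Saddles m_1 = 2g = 14

14


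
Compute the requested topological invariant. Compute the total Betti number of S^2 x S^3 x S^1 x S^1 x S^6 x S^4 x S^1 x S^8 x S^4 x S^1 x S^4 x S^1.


Total Betti number is multiplicative under products.
Each S^d (d>=1) has total Betti number 2.
There are 12 sphere factors.
Total = 2^12 = 4096

4096


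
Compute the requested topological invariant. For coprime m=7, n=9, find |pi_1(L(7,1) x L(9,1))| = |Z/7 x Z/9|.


pi_1(X x Y) = pi_1(X) x pi_1(Y).
pi_1(L(7,1)) = Z/7, pi_1(L(9,1)) = Z/9.
|Z/7 x Z/9| = 7 * 9 = 63

63


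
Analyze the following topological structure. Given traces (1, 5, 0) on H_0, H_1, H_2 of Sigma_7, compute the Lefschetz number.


L(f) = tr(f_0*) - tr(f_1*) + tr(f_2*).
= 1 - (5) + (0)
= -4

-4


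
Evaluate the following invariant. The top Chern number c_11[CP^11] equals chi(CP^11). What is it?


For any closed oriented manifold, <e(TM),[M]> = chi(M).
chi(CP^11) = 11+1 = 12

12


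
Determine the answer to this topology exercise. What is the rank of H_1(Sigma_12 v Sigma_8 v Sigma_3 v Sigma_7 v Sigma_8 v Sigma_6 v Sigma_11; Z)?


For a wedge X v Y: reduced H_k(X v Y) = H_k(X) + H_k(Y).
Each Sigma_g contributes b_1 = 2g.
b_1 = 24 + 16 + 6 + 14 + 16 + 12 + 22 = 110

110


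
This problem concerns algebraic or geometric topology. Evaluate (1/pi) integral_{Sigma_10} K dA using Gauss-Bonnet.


Gauss-Bonnet: integral K dA = 2*pi*chi(M).
chi(Sigma_10) = 2 - 2*10 = -18.
(integral K dA)/pi = 2*chi = 2*(-18) = -36

-36


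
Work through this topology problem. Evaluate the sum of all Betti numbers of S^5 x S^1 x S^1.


Total Betti number is multiplicative under products.
Each S^d (d>=1) has total Betti number 2.
There are 3 sphere factors.
Total = 2^3 = 8

8


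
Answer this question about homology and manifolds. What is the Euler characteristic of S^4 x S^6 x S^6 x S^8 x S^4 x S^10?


chi is multiplicative: chi(X x Y) = chi(X) chi(Y).
Each even-dim sphere has chi = 2. There are 6 factors.
chi = 2^6 = 64

64


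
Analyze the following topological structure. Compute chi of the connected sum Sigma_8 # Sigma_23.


chi(Sigma_8) = 2 - 2*8 = -14
chi(Sigma_23) = 2 - 2*23 = -44
For surfaces: chi(A#B) = chi(A) + chi(B) - 2.
chi = -14 + -44 - 2 = -60

-60


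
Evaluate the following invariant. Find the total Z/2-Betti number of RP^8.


H^k(RP^8; Z/2) = Z/2 for each 0 <= k <= 8.
Total dimension = 8 + 1 = 9

9


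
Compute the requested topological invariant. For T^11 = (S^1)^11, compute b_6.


By the Kunneth formula, b_k(T^n) = C(n,k).
b_6(T^11) = C(11,6).
C(11,6) = 11!/(6!*5!) = 462

462


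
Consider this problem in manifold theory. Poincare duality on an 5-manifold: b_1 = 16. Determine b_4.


Poincare duality for closed orientable n-manifolds: b_k = b_{n-k}.
Here n = 5, so b_4 = b_1 = 16

16


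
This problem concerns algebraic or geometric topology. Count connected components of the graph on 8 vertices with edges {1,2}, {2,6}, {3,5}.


Run DFS/union-find over 8 vertices.
V = 8, E = 3.
Number of components = 5

5


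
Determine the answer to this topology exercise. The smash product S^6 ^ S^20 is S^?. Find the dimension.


S^m ^ S^n = S^{m+n}.
k = 6 + 20 = 26

26


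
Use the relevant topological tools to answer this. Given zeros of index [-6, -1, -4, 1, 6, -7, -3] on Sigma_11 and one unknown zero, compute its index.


Poincare-Hopf: sum of indices = chi(M).
chi(Sigma_11) = 2 - 2*11 = -20.
Sum of known indices = -14.
x = chi - (sum known) = -20 - (-14) = -6

-6


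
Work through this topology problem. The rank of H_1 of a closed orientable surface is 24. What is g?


For a closed orientable surface: b_1 = 2g.
24 = 2g
g = 24 / 2 = 12

12


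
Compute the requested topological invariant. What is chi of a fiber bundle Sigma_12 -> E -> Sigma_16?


For a fiber bundle F -> E -> B (with CW structure): chi(E) = chi(B) * chi(F).
chi(Sigma_16) = -30, chi(Sigma_12) = -22.
chi(E) = (-30) * (-22) = 660

660


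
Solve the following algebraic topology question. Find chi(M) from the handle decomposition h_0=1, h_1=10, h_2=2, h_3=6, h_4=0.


Handles of index k contribute (-1)^k to chi (same as CW cells).
chi = (1) + (-10) + (2) + (-6) + (0) = -13

-13


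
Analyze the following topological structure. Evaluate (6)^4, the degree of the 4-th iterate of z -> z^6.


deg(f) = 6. Degree is multiplicative: deg(f^4) = (deg f)^4.
deg(f^4) = (6)^4 = 1296

1296


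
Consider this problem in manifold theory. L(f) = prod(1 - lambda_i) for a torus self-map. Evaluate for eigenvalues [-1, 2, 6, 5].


For a torus self-map: L(f) = det(I - A) where A acts on H_1.
L(f) = (1--1) * (1-2) * (1-6) * (1-5) = 2 * -1 * -5 * -4 = -40

-40


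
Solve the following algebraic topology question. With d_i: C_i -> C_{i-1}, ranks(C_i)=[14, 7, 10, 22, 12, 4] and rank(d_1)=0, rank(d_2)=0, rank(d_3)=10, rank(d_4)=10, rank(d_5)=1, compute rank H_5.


rank H_k = rank(ker d_k) - rank(im d_{k+1}).
rank(ker d_5) = rank(C_5) - rank(d_5) = 4 - 1 = 3.
rank(im d_{5+1}) = 0.
rank H_5 = 3 - 0 = 3

3


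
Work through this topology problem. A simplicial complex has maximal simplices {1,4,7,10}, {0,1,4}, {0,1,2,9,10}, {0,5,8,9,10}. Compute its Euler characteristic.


Enumerate all faces; f-vector: f_0=9, f_1=23, f_2=24, f_3=11, f_4=2.
chi = sum (-1)^k f_k = 1

1


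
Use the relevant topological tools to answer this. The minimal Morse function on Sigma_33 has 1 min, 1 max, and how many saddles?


A perfect Morse function has m_k = b_k.
For Sigma_33: b_0=1, b_1=2g=66, b_2=1.
Saddles m_1 = 2g = 66

66


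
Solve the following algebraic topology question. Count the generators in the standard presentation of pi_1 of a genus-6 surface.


Standard presentation: pi_1(Sigma_g) = <a_1,b_1,...,a_g,b_g | [a_1,b_1]...[a_g,b_g] = 1>.
Number of generators = 2g = 2*6 = 12

12


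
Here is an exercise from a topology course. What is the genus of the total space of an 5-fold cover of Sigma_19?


For an n-sheeted cover: chi(E) = n * chi(B).
chi(Sigma_19) = 2 - 2*19 = -36.
chi(E) = 5 * (-36) = -180.
genus(E) = (2 - chi(E))/2 = (2 - (-180))/2 = 182/2 = 91

91


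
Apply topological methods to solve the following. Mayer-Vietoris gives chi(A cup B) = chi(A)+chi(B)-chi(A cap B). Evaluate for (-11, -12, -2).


chi(A cup B) = chi(A) + chi(B) - chi(A cap B)
= -11 + (-12) - (-2)
= -21

-21


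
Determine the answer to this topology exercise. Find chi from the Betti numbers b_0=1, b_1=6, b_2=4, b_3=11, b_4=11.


chi = sum_k (-1)^k b_k.
= (1) + (-6) + (4) + (-11) + (11)
= -1

-1


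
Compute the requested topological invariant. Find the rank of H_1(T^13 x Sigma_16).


pi_1(A x B) = pi_1(A) x pi_1(B); rank of abelianization = b_1.
b_1(T^13) = 13, b_1(Sigma_16) = 2*16 = 32.
b_1(product) = 13 + 32 = 45

45


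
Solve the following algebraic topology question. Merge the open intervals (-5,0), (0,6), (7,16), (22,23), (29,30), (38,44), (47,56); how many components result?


Sort and merge overlapping open intervals.
Merged: (-5,0), (0,6), (7,16), (22,23), (29,30), (38,44), (47,56).
Number of components = 7

7


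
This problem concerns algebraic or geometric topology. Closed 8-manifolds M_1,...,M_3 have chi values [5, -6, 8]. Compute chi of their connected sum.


For n-manifolds: chi(A#B) = chi(A) + chi(B) - chi(S^8).
chi(S^8) = 1 + (-1)^8 = 2.
chi(#) = (sum chi_i) - (3-1)*chi(S^8) = 7 - 2*2 = 3

3


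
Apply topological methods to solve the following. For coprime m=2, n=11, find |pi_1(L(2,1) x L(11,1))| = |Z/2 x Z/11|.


pi_1(X x Y) = pi_1(X) x pi_1(Y).
pi_1(L(2,1)) = Z/2, pi_1(L(11,1)) = Z/11.
|Z/2 x Z/11| = 2 * 11 = 22

22


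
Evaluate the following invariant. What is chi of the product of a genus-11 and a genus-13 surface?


chi(Sigma_11) = 2 - 2*11 = -20
chi(Sigma_13) = 2 - 2*13 = -24
chi(product) = (-20) * (-24) = 480

480


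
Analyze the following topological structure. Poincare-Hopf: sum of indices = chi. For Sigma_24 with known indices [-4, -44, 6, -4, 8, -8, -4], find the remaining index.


Poincare-Hopf: sum of indices = chi(M).
chi(Sigma_24) = 2 - 2*24 = -46.
Sum of known indices = -50.
x = chi - (sum known) = -46 - (-50) = 4

4


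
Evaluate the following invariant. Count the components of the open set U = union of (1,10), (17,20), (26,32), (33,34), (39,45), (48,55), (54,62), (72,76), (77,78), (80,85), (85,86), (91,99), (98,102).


Sort and merge overlapping open intervals.
Merged: (1,10), (17,20), (26,32), (33,34), (39,45), (48,62), (72,76), (77,78), (80,85), (85,86), (91,102).
Number of components = 11

11


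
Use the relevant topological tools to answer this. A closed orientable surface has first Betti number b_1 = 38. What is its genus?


For a closed orientable surface: b_1 = 2g.
38 = 2g
g = 38 / 2 = 19

19


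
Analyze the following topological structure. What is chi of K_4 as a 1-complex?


K_4: V = 4, E = C(4,2) = 6.
chi = V - E = 4 - 6 = -2

-2


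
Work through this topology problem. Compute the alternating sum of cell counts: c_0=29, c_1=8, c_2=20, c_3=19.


chi = sum_k (-1)^k c_k.
= (-1)^0*29 + (-1)^1*8 + (-1)^2*20 + (-1)^3*19
= (29) + (-8) + (20) + (-19)
= 22

22


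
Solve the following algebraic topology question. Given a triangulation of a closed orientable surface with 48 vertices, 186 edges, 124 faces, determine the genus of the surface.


chi = V - E + F = 48 - 186 + 124 = -14
For orientable closed surface: chi = 2 - 2g, so g = (2 - chi)/2.
g = (2 - (-14)) / 2 = 16 / 2 = 8

8


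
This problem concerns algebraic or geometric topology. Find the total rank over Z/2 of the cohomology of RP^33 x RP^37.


dim H^*(RP^n; Z/2) = n+1 (one Z/2 in each degree 0..n).
Total Betti number is multiplicative.
Total = (33+1) * (37+1) = 34 * 38 = 1292

1292


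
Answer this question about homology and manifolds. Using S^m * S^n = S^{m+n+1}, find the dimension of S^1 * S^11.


Join of spheres: S^m * S^n = S^{m+n+1}.
dim = 1 + 11 + 1 = 13

13


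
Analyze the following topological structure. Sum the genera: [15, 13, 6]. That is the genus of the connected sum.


Genus is additive under connected sum of orientable surfaces.
g = 15 + 13 + 6 = 34

34


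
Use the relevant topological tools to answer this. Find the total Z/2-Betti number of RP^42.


H^k(RP^42; Z/2) = Z/2 for each 0 <= k <= 42.
Total dimension = 42 + 1 = 43

43


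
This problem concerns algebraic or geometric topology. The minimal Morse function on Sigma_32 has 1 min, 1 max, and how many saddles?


A perfect Morse function has m_k = b_k.
For Sigma_32: b_0=1, b_1=2g=64, b_2=1.
Saddles m_1 = 2g = 64

64


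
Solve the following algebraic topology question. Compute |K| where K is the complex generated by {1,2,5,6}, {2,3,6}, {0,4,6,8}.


Each maximal simplex on m vertices has 2^m - 1 nonempty faces.
Take the union (dedupe shared faces).
Total distinct faces = 33

33


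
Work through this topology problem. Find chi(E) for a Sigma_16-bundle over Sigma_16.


For a fiber bundle F -> E -> B (with CW structure): chi(E) = chi(B) * chi(F).
chi(Sigma_16) = -30, chi(Sigma_16) = -30.
chi(E) = (-30) * (-30) = 900

900


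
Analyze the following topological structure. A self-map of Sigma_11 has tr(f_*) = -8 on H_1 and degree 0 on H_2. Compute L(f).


L(f) = tr(f_0*) - tr(f_1*) + tr(f_2*).
= 1 - (-8) + (0)
= 9

9


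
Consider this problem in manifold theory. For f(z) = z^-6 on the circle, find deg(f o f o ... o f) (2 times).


deg(f) = -6. Degree is multiplicative: deg(f^2) = (deg f)^2.
deg(f^2) = (-6)^2 = 36

36


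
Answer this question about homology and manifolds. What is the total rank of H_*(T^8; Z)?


b_k(T^8) = C(8,k), so the sum over k is sum_k C(8,k) = 2^8.
Total = 2^8 = 256

256


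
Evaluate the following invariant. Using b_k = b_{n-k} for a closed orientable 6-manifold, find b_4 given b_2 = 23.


Poincare duality for closed orientable n-manifolds: b_k = b_{n-k}.
Here n = 6, so b_4 = b_2 = 23

23


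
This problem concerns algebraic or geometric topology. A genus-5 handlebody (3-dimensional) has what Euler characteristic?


A genus-g handlebody deformation retracts to a wedge of g circles.
chi(vee_g S^1) = 1 - g.
chi(H_5) = 1 - 5 = -4

-4


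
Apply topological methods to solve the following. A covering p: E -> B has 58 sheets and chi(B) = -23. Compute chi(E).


For a finite covering: chi(E) = (number of sheets) * chi(B).
chi(E) = 58 * (-23) = -1334

-1334
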